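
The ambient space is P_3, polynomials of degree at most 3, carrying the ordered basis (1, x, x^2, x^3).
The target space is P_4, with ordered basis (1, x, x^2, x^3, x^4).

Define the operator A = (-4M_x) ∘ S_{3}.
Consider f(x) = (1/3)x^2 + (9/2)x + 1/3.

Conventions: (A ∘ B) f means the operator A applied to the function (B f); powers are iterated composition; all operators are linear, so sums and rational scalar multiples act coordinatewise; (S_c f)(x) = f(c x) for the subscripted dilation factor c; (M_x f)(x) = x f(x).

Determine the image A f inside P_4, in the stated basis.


S_{3} f = 3x^2 + (27/2)x + 1/3
M_x S_{3} f = 3x^3 + (27/2)x^2 + (1/3)x
(-4M_x) S_{3} f = -12x^3 - 54x^2 - (4/3)x

g(x) = -12x^3 - 54x^2 - (4/3)x


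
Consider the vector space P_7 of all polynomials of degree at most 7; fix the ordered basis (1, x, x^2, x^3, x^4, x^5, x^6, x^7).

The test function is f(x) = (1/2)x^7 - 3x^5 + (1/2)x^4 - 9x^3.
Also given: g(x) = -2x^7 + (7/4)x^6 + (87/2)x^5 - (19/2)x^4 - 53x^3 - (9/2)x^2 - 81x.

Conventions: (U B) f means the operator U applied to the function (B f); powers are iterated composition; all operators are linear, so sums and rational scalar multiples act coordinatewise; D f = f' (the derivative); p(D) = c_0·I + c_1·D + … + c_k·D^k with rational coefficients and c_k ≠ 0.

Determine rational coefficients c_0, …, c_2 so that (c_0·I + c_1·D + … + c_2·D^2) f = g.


c_0 = -4, c_1 = 1/2, c_2 = 3/2

D^0 f = (1/2)x^7 - 3x^5 + (1/2)x^4 - 9x^3
D^1 f = (7/2)x^6 - 15x^4 + 2x^3 - 27x^2
D^2 f = 21x^5 - 60x^3 + 6x^2 - 54x
matching coefficients of g against c_0 f + c_1 Df + … from the top degree down determines the c_i
solution: c_0 = -4, c_1 = 1/2, c_2 = 3/2


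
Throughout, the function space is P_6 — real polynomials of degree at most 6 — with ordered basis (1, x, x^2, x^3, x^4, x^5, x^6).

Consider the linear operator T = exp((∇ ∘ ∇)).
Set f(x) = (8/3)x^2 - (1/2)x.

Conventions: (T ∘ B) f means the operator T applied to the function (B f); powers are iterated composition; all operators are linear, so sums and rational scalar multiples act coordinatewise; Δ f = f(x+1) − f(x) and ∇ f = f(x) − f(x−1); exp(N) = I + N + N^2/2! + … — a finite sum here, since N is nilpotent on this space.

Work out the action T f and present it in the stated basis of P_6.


the result is g(x) = (8/3)x^2 - (1/2)x + 16/3

order-1 term: 16/3
the series for exp((∇ ∘ ∇)) f terminates at order 1
exp((∇ ∘ ∇)) f = (8/3)x^2 - (1/2)x + 16/3


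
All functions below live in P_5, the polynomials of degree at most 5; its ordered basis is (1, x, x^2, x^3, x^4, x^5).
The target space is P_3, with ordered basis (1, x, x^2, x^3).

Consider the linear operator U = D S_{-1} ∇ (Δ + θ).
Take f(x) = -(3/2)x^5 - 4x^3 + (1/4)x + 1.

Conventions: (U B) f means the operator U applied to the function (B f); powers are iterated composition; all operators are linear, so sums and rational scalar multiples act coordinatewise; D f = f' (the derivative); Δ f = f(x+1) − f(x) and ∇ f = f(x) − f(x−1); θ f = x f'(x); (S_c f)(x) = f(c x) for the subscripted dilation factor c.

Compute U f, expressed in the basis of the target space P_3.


the image equals g(x) = -150x^3 - 135x^2 - 222x - 69/2

Δ f = -(15/2)x^4 - 15x^3 - 27x^2 - (39/2)x - 21/4
θ f = -(15/2)x^5 - 12x^3 + (1/4)x
(Δ + θ) f = -(15/2)x^5 - (15/2)x^4 - 27x^3 - 27x^2 - (77/4)x - 21/4
∇ (Δ + θ) f = -(75/2)x^4 + 45x^3 - 111x^2 + (69/2)x - 77/4
S_{-1} ∇ (Δ + θ) f = -(75/2)x^4 - 45x^3 - 111x^2 - (69/2)x - 77/4
D S_{-1} ∇ (Δ + θ) f = -150x^3 - 135x^2 - 222x - 69/2


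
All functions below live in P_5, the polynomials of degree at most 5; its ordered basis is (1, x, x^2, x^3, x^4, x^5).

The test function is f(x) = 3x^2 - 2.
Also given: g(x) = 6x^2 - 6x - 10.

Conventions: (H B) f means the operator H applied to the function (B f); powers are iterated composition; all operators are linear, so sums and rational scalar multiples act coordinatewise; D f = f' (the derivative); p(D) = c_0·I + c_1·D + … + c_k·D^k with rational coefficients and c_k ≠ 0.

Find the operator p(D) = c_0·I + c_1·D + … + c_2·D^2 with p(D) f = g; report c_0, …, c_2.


D^0 f = 3x^2 - 2
D^1 f = 6x
D^2 f = 6
matching coefficients of g against c_0 f + c_1 Df + … from the top degree down determines the c_i
solution: c_0 = 2, c_1 = -1, c_2 = -1

p(D) = 2·I − D − D^2, i.e. c_0 = 2, c_1 = -1, c_2 = -1


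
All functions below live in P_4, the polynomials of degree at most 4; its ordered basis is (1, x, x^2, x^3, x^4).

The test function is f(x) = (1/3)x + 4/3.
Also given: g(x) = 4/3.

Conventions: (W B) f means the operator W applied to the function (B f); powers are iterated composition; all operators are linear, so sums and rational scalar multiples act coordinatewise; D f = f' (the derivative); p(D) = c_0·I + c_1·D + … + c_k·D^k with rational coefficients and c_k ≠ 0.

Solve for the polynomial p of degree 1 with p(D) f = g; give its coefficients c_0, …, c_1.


p(D) = 4·D, i.e. c_0 = 0, c_1 = 4

D^0 f = (1/3)x + 4/3
D^1 f = 1/3
matching coefficients of g against c_0 f + c_1 Df + … from the top degree down determines the c_i
solution: c_0 = 0, c_1 = 4


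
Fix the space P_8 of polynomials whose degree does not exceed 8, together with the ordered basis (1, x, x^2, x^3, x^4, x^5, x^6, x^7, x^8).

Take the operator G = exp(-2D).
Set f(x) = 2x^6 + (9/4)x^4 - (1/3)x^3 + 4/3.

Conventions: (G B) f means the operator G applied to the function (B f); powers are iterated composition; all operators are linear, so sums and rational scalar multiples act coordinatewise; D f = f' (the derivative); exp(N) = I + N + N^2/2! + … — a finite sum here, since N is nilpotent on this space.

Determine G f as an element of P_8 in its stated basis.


order-1 term: -24x^5 - 18x^3 + 2x^2
order-2 term: 120x^4 + 54x^2 - 4x
order-3 term: -320x^3 - 72x + 8/3
order-4 term: 480x^2 + 36
order-5 term: -384x
order-6 term: 128
the series for exp(-2D) f terminates at order 6
exp(-2D) f = 2x^6 - 24x^5 + (489/4)x^4 - (1015/3)x^3 + 536x^2 - 460x + 168

the result is g(x) = 2x^6 - 24x^5 + (489/4)x^4 - (1015/3)x^3 + 536x^2 - 460x + 168


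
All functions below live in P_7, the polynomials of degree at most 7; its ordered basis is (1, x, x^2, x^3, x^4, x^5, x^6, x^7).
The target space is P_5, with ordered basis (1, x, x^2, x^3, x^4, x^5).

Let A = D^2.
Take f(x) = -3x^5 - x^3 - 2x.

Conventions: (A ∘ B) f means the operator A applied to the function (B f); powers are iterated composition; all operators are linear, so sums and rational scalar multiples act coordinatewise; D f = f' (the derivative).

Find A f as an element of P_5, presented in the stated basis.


g(x) = -60x^3 - 6x

D f = -15x^4 - 3x^2 - 2
D D f = -60x^3 - 6x


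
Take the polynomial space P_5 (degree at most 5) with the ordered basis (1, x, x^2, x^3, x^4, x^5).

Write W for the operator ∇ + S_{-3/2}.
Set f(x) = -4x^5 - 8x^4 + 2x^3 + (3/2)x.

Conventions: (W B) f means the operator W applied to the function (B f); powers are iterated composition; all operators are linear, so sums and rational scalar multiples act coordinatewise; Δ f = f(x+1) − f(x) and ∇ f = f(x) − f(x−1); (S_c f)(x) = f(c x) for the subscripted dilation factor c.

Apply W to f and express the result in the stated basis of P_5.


g(x) = (243/8)x^5 - (121/2)x^4 + (5/4)x^3 + 14x^2 - (81/4)x + 15/2

∇ f = -20x^4 + 8x^3 + 14x^2 - 18x + 15/2
S_{-3/2} f = (243/8)x^5 - (81/2)x^4 - (27/4)x^3 - (9/4)x
(∇ + S_{-3/2}) f = (243/8)x^5 - (121/2)x^4 + (5/4)x^3 + 14x^2 - (81/4)x + 15/2


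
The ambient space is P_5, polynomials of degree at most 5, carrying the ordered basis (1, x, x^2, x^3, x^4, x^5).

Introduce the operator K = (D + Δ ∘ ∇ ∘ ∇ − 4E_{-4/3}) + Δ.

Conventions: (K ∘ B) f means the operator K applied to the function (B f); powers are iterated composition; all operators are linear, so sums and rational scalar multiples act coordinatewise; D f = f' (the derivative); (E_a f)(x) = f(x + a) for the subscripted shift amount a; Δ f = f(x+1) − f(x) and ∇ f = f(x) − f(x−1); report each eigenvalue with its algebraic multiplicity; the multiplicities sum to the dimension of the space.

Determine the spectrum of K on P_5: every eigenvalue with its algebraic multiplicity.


λ = -4 (multiplicity 6)

image of 1: -4
image of x: -4x + 22/3
image of x^2: -4x^2 + (44/3)x - 55/9
image of x^3: -4x^3 + 22x^2 - (55/3)x + 445/27
image of x^4: -4x^4 + (88/3)x^3 - (110/3)x^2 + (1780/27)x - 1915/81
image of x^5: -4x^5 + (110/3)x^4 - (550/9)x^3 + (4450/27)x^2 - (9575/81)x + 11629/243
the matrix is upper triangular; its diagonal is (-4, -4, -4, -4, -4, -4)
for a triangular matrix the eigenvalues are the diagonal entries, with algebraic multiplicity their repetition count


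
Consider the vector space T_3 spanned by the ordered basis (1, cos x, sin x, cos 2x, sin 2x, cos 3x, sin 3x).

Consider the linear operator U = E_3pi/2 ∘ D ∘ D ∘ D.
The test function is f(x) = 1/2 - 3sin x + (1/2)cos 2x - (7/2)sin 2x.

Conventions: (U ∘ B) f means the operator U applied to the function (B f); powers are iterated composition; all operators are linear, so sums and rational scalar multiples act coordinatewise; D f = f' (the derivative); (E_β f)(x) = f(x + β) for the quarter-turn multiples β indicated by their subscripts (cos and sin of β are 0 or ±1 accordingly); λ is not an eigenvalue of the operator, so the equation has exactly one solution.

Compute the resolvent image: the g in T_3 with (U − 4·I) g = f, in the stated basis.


write g with unknown coordinates in the stated basis and equate coefficients in (U − 4·I) g = f
solving from the highest basis element down gives g = -1/8 + (3/5)sin x + (13/40)cos 2x + (9/40)sin 2x
check: U g = -(3/5)sin x + (9/5)cos 2x - (13/5)sin 2x
so U g − 4·g = 1/2 - 3sin x + (1/2)cos 2x - (7/2)sin 2x = f ✓

the result is g(x) = -1/8 + (3/5)sin x + (13/40)cos 2x + (9/40)sin 2x


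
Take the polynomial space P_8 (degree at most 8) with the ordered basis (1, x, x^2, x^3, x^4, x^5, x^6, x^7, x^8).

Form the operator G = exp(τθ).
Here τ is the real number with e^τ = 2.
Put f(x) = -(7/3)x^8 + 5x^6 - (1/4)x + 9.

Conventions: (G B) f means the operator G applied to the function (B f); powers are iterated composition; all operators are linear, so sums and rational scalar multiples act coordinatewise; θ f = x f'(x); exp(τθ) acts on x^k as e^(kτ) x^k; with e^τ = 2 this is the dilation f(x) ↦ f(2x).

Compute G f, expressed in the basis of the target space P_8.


exp(τθ) x^k = e^(kτ) x^k; with e^τ = 2 this sends x^k to 2^k x^k
x ↦ 2 x
x^6 ↦ 64 x^6
x^8 ↦ 256 x^8
applying this coordinatewise to f: exp(τθ) f = -(1792/3)x^8 + 320x^6 - (1/2)x + 9

the result is g(x) = -(1792/3)x^8 + 320x^6 - (1/2)x + 9


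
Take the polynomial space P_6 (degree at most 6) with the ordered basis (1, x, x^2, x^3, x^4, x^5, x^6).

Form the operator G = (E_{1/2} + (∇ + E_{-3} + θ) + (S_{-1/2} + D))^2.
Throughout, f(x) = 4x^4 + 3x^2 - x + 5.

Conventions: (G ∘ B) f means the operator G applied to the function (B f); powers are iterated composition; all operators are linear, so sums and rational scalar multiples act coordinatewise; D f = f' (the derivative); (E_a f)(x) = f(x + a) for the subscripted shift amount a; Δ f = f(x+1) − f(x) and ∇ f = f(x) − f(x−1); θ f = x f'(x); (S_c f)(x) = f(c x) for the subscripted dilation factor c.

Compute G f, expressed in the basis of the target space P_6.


g(x) = (9409/64)x^4 - (175/2)x^3 + (33729/16)x^2 - (31739/8)x + 331421/64

E_{1/2} f = 4x^4 + 8x^3 + 9x^2 + 4x + 11/2
∇ f = 16x^3 - 24x^2 + 22x - 8
E_{-3} f = 4x^4 - 48x^3 + 219x^2 - 451x + 359
θ f = 16x^4 + 6x^2 - x
(∇ + E_{-3} + θ) f = 20x^4 - 32x^3 + 201x^2 - 430x + 351
S_{-1/2} f = (1/4)x^4 + (3/4)x^2 + (1/2)x + 5
D f = 16x^3 + 6x - 1
(S_{-1/2} + D) f = (1/4)x^4 + 16x^3 + (3/4)x^2 + (13/2)x + 4
(E_{1/2} + (∇ + E_{-3} + θ) + (S_{-1/2} + D)) f = (97/4)x^4 - 8x^3 + (843/4)x^2 - (839/2)x + 721/2
E_{1/2} (E_{1/2} + (∇ + E_{-3} + θ) + (S_{-1/2} + D)) f = (97/4)x^4 + (81/2)x^3 + (1881/8)x^2 - (1621/8)x + 13053/64
∇ (E_{1/2} + (∇ + E_{-3} + θ) + (S_{-1/2} + D)) f = 97x^3 - (339/2)x^2 + (1085/2)x - 1325/2
E_{-3} (E_{1/2} + (∇ + E_{-3} + θ) + (S_{-1/2} + D)) f = (97/4)x^4 - 299x^3 + (6369/4)x^2 - 4519x + 5696
θ (E_{1/2} + (∇ + E_{-3} + θ) + (S_{-1/2} + D)) f = 97x^4 - 24x^3 + (843/2)x^2 - (839/2)x
(∇ + E_{-3} + θ) (E_{1/2} + (∇ + E_{-3} + θ) + (S_{-1/2} + D)) f = (485/4)x^4 - 226x^3 + (7377/4)x^2 - 4396x + 10067/2
S_{-1/2} (E_{1/2} + (∇ + E_{-3} + θ) + (S_{-1/2} + D)) f = (97/64)x^4 + x^3 + (843/16)x^2 + (839/4)x + 721/2
D (E_{1/2} + (∇ + E_{-3} + θ) + (S_{-1/2} + D)) f = 97x^3 - 24x^2 + (843/2)x - 839/2
(S_{-1/2} + D) (E_{1/2} + (∇ + E_{-3} + θ) + (S_{-1/2} + D)) f = (97/64)x^4 + 98x^3 + (459/16)x^2 + (2525/4)x - 59
(E_{1/2} + (∇ + E_{-3} + θ) + (S_{-1/2} + D)) (E_{1/2} + (∇ + E_{-3} + θ) + (S_{-1/2} + D)) f = (9409/64)x^4 - (175/2)x^3 + (33729/16)x^2 - (31739/8)x + 331421/64


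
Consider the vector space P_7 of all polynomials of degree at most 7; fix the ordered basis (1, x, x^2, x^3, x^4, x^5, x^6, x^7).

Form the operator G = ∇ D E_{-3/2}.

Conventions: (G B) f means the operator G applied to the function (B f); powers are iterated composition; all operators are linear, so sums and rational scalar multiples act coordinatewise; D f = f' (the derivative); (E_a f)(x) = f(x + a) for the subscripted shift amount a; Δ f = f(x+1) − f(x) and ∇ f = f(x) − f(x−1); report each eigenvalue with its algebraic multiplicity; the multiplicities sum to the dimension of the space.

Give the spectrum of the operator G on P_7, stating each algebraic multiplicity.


λ = 0 (multiplicity 8)

image of 1: 0
image of x: 0
image of x^2: 2
image of x^3: 6x - 12
image of x^4: 12x^2 - 48x + 49
image of x^5: 20x^3 - 120x^2 + 245x - 170
image of x^6: 30x^4 - 240x^3 + 735x^2 - 1020x + 4323/8
image of x^7: 42x^5 - 420x^4 + 1715x^3 - 3570x^2 + (30261/8)x - 6517/4
the matrix is upper triangular; its diagonal is (0, 0, 0, 0, 0, 0, 0, 0)
for a triangular matrix the eigenvalues are the diagonal entries, with algebraic multiplicity their repetition count


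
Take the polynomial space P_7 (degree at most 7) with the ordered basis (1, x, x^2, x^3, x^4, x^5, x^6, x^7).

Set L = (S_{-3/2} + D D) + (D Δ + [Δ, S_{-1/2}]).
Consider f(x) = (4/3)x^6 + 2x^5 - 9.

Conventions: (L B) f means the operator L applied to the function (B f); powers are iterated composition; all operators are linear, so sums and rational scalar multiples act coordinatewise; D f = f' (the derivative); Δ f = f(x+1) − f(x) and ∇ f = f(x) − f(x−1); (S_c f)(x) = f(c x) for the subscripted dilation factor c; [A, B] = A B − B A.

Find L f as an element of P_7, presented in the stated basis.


the result is g(x) = (243/16)x^6 - (237/16)x^5 + (625/8)x^4 + (1325/8)x^3 + (2075/16)x^2 + (1421/16)x + 45/8

S_{-3/2} f = (243/16)x^6 - (243/16)x^5 - 9
D f = 8x^5 + 10x^4
D D f = 40x^4 + 40x^3
(S_{-3/2} + D D) f = (243/16)x^6 - (243/16)x^5 + 40x^4 + 40x^3 - 9
Δ f = 8x^5 + 30x^4 + (140/3)x^3 + 40x^2 + 18x + 10/3
D Δ f = 40x^4 + 120x^3 + 140x^2 + 80x + 18
S_{-1/2} f = (1/48)x^6 - (1/16)x^5 - 9
Δ S_{-1/2} f = (1/8)x^5 - (5/24)x^3 - (5/16)x^2 - (3/16)x - 1/24
Δ f = 8x^5 + 30x^4 + (140/3)x^3 + 40x^2 + 18x + 10/3
S_{-1/2} Δ f = -(1/4)x^5 + (15/8)x^4 - (35/6)x^3 + 10x^2 - 9x + 10/3
[Δ, S_{-1/2}] f = (3/8)x^5 - (15/8)x^4 + (45/8)x^3 - (165/16)x^2 + (141/16)x - 27/8
(D Δ + [Δ, S_{-1/2}]) f = (3/8)x^5 + (305/8)x^4 + (1005/8)x^3 + (2075/16)x^2 + (1421/16)x + 117/8
((S_{-3/2} + D D) + (D Δ + [Δ, S_{-1/2}])) f = (243/16)x^6 - (237/16)x^5 + (625/8)x^4 + (1325/8)x^3 + (2075/16)x^2 + (1421/16)x + 45/8


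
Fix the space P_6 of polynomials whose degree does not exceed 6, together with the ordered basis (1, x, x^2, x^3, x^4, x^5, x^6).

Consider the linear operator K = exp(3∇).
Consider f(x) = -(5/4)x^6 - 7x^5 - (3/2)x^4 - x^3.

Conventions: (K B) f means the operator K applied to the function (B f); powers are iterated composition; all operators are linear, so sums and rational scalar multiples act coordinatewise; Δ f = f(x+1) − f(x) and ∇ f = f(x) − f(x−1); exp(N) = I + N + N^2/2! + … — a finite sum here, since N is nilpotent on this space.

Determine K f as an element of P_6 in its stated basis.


order-1 term: -(45/2)x^5 - (195/4)x^4 + 117x^3 - (543/4)x^2 + (147/2)x - 63/4
order-2 term: -(675/4)x^4 + 45x^3 + (2511/4)x^2 - (2115/2)x + 2115/4
order-3 term: -675x^3 + (2295/2)x^2 + (891/2)x - 2943/2
order-4 term: -(6075/4)x^2 + 3240x - 4131/4
order-5 term: -(3645/2)x + 11421/4
order-6 term: -3645/4
the series for exp(3∇) f terminates at order 6
exp(3∇) f = -(5/4)x^6 - (59/2)x^5 - 219x^4 - 514x^3 + (483/4)x^2 + 879x - 189/4

the image equals g(x) = -(5/4)x^6 - (59/2)x^5 - 219x^4 - 514x^3 + (483/4)x^2 + 879x - 189/4


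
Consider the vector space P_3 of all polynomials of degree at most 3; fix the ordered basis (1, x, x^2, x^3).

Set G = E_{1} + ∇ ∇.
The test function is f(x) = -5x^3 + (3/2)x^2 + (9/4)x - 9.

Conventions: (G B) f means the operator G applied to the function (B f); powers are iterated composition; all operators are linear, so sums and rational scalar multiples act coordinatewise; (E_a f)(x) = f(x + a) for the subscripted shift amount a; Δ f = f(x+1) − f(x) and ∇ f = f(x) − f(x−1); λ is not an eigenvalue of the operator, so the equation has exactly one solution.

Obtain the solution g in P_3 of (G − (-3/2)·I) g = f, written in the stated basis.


write g with unknown coordinates in the stated basis and equate coefficients in (G − (-3/2)·I) g = f
solving from the highest basis element down gives g = -2x^3 + 3x^2 + (57/10)x - 337/25
check: G g = -2x^3 - 3x^2 - (63/10)x + 561/50
so G g − (-3/2)·g = -5x^3 + (3/2)x^2 + (9/4)x - 9 = f ✓

the result is g(x) = -2x^3 + 3x^2 + (57/10)x - 337/25


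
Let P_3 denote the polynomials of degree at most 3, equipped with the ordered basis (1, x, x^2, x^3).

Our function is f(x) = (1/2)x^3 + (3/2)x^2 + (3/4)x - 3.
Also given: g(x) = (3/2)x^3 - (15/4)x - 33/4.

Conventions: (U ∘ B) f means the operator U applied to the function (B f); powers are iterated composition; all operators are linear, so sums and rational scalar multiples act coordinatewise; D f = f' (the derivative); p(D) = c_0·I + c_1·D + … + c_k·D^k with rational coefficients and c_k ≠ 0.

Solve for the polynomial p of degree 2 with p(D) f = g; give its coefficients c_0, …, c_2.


c_0 = 3, c_1 = -3, c_2 = 1

D^0 f = (1/2)x^3 + (3/2)x^2 + (3/4)x - 3
D^1 f = (3/2)x^2 + 3x + 3/4
D^2 f = 3x + 3
matching coefficients of g against c_0 f + c_1 Df + … from the top degree down determines the c_i
solution: c_0 = 3, c_1 = -3, c_2 = 1


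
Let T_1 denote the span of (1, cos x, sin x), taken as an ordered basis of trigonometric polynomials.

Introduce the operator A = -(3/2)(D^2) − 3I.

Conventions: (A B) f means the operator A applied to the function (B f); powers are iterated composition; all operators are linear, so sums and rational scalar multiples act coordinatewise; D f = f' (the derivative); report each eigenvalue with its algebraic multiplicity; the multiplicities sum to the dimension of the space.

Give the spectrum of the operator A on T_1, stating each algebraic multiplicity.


λ = -3 (multiplicity 1), λ = -3/2 (multiplicity 2)

image of 1: -3
image of cos x: -(3/2)cos x
image of sin x: -(3/2)sin x
the matrix is diagonal; its diagonal is (-3, -3/2, -3/2)
for a triangular matrix the eigenvalues are the diagonal entries, with algebraic multiplicity their repetition count


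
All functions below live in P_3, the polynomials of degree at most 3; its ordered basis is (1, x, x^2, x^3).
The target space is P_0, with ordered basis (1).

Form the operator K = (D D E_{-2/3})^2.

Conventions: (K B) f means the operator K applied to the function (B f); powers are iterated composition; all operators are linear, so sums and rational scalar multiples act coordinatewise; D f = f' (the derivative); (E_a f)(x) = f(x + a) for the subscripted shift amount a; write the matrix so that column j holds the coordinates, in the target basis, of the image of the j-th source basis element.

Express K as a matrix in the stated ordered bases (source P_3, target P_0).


image of 1: 0
image of x: 0
image of x^2: 0
image of x^3: 0
each image's coordinates form column j of the matrix

the matrix is [[0, 0, 0, 0]] (rows listed top to bottom)


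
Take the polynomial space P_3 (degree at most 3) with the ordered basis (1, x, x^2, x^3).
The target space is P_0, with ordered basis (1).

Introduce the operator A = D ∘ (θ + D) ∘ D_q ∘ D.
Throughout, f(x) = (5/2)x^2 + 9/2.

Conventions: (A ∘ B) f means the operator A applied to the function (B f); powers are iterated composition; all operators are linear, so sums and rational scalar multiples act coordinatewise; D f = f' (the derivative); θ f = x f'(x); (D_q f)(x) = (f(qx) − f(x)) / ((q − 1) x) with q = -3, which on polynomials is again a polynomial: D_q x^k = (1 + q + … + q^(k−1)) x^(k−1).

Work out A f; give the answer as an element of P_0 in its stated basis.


D f = 5x
D_q D f = 5
θ (D_q ∘ D) f = 0
D (D_q ∘ D) f = 0
(θ + D) (D_q ∘ D) f = 0
D (θ + D) (D_q ∘ D) f = 0

the image equals g(x) = 0


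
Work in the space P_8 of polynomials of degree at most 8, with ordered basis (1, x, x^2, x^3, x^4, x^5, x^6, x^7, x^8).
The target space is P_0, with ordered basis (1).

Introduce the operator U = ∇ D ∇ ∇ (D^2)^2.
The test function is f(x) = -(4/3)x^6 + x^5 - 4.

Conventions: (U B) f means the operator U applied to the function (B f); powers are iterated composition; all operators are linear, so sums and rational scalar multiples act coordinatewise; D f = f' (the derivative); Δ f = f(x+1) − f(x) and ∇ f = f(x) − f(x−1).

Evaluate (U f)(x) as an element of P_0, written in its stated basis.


D f = -8x^5 + 5x^4
D D f = -40x^4 + 20x^3
D D^2 f = -160x^3 + 60x^2
D D D^2 f = -480x^2 + 120x
∇ (D^2)^2 f = -960x + 600
∇ ∇ (D^2)^2 f = -960
D ∇ ∇ (D^2)^2 f = 0
∇ D ∇ ∇ (D^2)^2 f = 0

the image equals g(x) = 0


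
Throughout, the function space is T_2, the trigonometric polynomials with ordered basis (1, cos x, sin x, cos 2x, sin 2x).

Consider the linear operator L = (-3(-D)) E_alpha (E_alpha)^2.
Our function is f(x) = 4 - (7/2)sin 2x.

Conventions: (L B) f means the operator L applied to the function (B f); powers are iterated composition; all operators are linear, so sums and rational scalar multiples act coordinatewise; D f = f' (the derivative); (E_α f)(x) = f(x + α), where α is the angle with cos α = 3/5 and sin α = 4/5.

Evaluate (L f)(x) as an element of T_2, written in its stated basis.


the image equals g(x) = -(246813/15625)cos 2x - (216216/15625)sin 2x

E_alpha f = 4 - (84/25)cos 2x + (49/50)sin 2x
E_alpha E_alpha f = 4 + (1176/625)cos 2x + (3689/1250)sin 2x
E_alpha (E_alpha)^2 f = 4 + (36036/15625)cos 2x - (82271/31250)sin 2x
D E_alpha (E_alpha)^2 f = -(82271/15625)cos 2x - (72072/15625)sin 2x
(-D) E_alpha (E_alpha)^2 f = (82271/15625)cos 2x + (72072/15625)sin 2x
(-3(-D)) E_alpha (E_alpha)^2 f = -(246813/15625)cos 2x - (216216/15625)sin 2x


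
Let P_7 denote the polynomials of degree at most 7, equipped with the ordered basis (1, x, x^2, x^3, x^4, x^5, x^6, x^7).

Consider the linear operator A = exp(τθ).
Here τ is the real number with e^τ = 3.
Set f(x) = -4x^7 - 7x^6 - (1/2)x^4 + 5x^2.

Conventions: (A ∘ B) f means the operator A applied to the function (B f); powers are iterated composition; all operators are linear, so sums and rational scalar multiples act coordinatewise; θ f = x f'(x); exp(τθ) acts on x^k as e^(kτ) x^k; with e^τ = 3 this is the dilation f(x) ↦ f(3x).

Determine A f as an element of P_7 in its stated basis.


the image equals g(x) = -8748x^7 - 5103x^6 - (81/2)x^4 + 45x^2

exp(τθ) x^k = e^(kτ) x^k; with e^τ = 3 this sends x^k to 3^k x^k
x^2 ↦ 9 x^2
x^4 ↦ 81 x^4
x^6 ↦ 729 x^6
x^7 ↦ 2187 x^7
applying this coordinatewise to f: exp(τθ) f = -8748x^7 - 5103x^6 - (81/2)x^4 + 45x^2


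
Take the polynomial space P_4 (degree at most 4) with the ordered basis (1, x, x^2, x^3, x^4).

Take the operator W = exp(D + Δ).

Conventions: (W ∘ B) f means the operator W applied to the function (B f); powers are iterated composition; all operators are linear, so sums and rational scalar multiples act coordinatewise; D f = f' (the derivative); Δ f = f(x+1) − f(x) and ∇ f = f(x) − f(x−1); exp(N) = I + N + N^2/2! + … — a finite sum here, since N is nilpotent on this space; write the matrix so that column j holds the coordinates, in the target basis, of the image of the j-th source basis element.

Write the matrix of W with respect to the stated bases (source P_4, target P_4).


image of 1: 1
image of x: x + 2
image of x^2: x^2 + 4x + 5
image of x^3: x^3 + 6x^2 + 15x + 15
image of x^4: x^4 + 8x^3 + 30x^2 + 60x + 52
each image's coordinates form column j of the matrix

the matrix is [[1, 2, 5, 15, 52]; [0, 1, 4, 15, 60]; [0, 0, 1, 6, 30]; [0, 0, 0, 1, 8]; [0, 0, 0, 0, 1]] (rows listed top to bottom)


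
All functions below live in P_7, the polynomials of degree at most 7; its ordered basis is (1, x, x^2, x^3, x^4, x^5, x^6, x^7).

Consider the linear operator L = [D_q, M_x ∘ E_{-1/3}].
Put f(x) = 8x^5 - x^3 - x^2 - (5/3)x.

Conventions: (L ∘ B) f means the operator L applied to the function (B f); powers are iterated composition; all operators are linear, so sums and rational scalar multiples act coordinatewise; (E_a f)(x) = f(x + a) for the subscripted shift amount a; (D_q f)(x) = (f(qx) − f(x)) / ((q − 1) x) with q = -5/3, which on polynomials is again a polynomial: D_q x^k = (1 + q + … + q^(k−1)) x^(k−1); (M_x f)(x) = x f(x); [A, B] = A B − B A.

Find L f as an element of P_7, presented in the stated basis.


E_{-1/3} f = 8x^5 - (40/3)x^4 + (71/9)x^3 - (80/27)x^2 - (68/81)x + 109/243
M_x E_{-1/3} f = 8x^6 - (40/3)x^5 + (71/9)x^4 - (80/27)x^3 - (68/81)x^2 + (109/243)x
D_q (M_x ∘ E_{-1/3}) f = -(14896/243)x^5 - (16840/243)x^4 - (4828/243)x^3 - (1520/243)x^2 + (136/243)x + 109/243
D_q f = (3368/81)x^4 - (19/9)x^2 + (2/3)x - 5/3
E_{-1/3} D_q f = (3368/81)x^4 - (13472/243)x^3 + (6223/243)x^2 - (8936/2187)x - 10564/6561
M_x E_{-1/3} D_q f = (3368/81)x^5 - (13472/243)x^4 + (6223/243)x^3 - (8936/2187)x^2 - (10564/6561)x
[D_q, M_x ∘ E_{-1/3}] f = -(25000/243)x^5 - (3368/243)x^4 - (11051/243)x^3 - (4744/2187)x^2 + (14236/6561)x + 109/243

g(x) = -(25000/243)x^5 - (3368/243)x^4 - (11051/243)x^3 - (4744/2187)x^2 + (14236/6561)x + 109/243


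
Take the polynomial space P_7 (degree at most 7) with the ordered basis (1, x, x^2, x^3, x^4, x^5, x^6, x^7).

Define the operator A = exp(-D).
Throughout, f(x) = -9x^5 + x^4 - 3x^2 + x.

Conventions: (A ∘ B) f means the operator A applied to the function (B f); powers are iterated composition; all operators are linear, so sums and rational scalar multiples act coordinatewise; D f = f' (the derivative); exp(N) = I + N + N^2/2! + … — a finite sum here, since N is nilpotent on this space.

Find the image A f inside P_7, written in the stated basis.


order-1 term: 45x^4 - 4x^3 + 6x - 1
order-2 term: -90x^3 + 6x^2 - 3
order-3 term: 90x^2 - 4x
order-4 term: -45x + 1
order-5 term: 9
the series for exp(-D) f terminates at order 5
exp(-D) f = -9x^5 + 46x^4 - 94x^3 + 93x^2 - 42x + 6

the image equals g(x) = -9x^5 + 46x^4 - 94x^3 + 93x^2 - 42x + 6


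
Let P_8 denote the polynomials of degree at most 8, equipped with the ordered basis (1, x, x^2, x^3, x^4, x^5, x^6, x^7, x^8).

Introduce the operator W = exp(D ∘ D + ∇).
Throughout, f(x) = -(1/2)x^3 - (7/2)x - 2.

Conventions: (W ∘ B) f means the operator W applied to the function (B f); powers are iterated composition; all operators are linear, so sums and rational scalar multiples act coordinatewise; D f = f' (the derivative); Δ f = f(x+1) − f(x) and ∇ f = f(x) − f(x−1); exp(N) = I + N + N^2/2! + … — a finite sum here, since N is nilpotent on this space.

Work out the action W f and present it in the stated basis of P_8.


the image equals g(x) = -(1/2)x^3 - (3/2)x^2 - (13/2)x - 8

order-1 term: -(3/2)x^2 - (3/2)x - 4
order-2 term: -(3/2)x - 3/2
order-3 term: -1/2
the series for exp(D ∘ D + ∇) f terminates at order 3
exp(D ∘ D + ∇) f = -(1/2)x^3 - (3/2)x^2 - (13/2)x - 8


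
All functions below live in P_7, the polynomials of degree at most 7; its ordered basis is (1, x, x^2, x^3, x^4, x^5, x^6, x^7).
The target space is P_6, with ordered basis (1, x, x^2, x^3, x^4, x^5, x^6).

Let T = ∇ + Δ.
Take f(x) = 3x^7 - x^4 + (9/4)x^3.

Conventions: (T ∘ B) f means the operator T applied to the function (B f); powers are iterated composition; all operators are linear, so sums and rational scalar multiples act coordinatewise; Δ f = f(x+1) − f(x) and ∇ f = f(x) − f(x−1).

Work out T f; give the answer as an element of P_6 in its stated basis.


∇ f = 21x^6 - 63x^5 + 105x^4 - 109x^3 + (303/4)x^2 - (127/4)x + 25/4
Δ f = 21x^6 + 63x^5 + 105x^4 + 101x^3 + (255/4)x^2 + (95/4)x + 17/4
(∇ + Δ) f = 42x^6 + 210x^4 - 8x^3 + (279/2)x^2 - 8x + 21/2

the result is g(x) = 42x^6 + 210x^4 - 8x^3 + (279/2)x^2 - 8x + 21/2


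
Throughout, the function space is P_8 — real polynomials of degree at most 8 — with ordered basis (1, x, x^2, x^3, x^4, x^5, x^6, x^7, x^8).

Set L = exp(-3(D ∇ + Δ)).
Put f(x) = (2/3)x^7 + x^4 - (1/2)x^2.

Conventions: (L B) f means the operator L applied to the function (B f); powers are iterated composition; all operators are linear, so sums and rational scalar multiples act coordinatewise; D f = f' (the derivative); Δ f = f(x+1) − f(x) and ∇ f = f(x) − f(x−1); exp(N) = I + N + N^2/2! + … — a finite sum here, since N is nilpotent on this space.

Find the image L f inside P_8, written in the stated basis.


order-1 term: -14x^6 - 126x^5 + 140x^4 - 362x^3 + 114x^2 - 71x + 3/2
order-2 term: 126x^5 + 1890x^4 + 3990x^3 - 4356x^2 + 10446x - 6303/2
order-3 term: -630x^4 - 11340x^3 - 43470x^2 - 15228x + 1656
order-4 term: 1890x^3 + 34020x^2 + 137970x + 94581
order-5 term: -3402x^2 - 51030x - 141750
order-6 term: 3402x + 30618
order-7 term: -1458
the series for exp(-3(D ∇ + Δ)) f terminates at order 7
exp(-3(D ∇ + Δ)) f = (2/3)x^7 - 14x^6 + 1401x^4 - 5822x^3 - (34189/2)x^2 + 85489x - 19503

the result is g(x) = (2/3)x^7 - 14x^6 + 1401x^4 - 5822x^3 - (34189/2)x^2 + 85489x - 19503


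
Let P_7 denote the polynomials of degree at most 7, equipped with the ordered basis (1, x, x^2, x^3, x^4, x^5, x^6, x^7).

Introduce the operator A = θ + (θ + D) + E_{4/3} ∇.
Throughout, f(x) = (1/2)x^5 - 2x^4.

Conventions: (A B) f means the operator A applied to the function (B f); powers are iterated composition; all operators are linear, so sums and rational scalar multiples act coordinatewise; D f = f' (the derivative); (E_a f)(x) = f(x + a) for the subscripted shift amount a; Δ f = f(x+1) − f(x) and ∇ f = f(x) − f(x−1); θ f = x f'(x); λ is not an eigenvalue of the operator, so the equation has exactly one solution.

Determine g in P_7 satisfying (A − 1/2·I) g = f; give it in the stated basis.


g(x) = (1/19)x^5 - (32/95)x^4 + (1036/3135)x^3 + (52/1155)x^2 + (38158/118503)x + 257254/197505

write g with unknown coordinates in the stated basis and equate coefficients in (A − 1/2·I) g = f
solving from the highest basis element down gives g = (1/19)x^5 - (32/95)x^4 + (1036/3135)x^3 + (52/1155)x^2 + (38158/118503)x + 257254/197505
check: A g = (10/19)x^5 - (206/95)x^4 + (518/3135)x^3 + (26/1155)x^2 + (19079/118503)x + 128627/197505
so A g − 1/2·g = (1/2)x^5 - 2x^4 = f ✓


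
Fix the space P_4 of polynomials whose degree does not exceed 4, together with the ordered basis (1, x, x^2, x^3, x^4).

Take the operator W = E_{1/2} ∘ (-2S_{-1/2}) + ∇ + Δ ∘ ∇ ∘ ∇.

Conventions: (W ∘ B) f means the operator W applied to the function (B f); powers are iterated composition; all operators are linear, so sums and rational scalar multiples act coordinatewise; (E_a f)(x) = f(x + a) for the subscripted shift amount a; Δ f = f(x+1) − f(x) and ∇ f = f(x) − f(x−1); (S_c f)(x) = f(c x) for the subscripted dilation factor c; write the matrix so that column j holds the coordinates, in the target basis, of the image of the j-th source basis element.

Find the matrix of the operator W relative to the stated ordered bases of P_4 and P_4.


the matrix is [[-2, 3/2, -9/8, 225/32, -1665/128]; [0, 1, 3/2, -45/16, 447/16]; [0, 0, -1/2, 27/8, -99/16]; [0, 0, 0, 1/4, 15/4]; [0, 0, 0, 0, -1/8]] (rows listed top to bottom)

image of 1: -2
image of x: x + 3/2
image of x^2: -(1/2)x^2 + (3/2)x - 9/8
image of x^3: (1/4)x^3 + (27/8)x^2 - (45/16)x + 225/32
image of x^4: -(1/8)x^4 + (15/4)x^3 - (99/16)x^2 + (447/16)x - 1665/128
each image's coordinates form column j of the matrix


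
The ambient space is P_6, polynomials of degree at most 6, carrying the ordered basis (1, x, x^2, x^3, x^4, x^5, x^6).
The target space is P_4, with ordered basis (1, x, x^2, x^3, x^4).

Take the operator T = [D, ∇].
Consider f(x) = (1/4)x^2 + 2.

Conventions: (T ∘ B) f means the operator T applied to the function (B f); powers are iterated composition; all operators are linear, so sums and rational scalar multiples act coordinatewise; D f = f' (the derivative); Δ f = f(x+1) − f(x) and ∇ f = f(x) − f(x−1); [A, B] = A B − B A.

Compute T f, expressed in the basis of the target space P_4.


the image equals g(x) = 0

∇ f = (1/2)x - 1/4
D ∇ f = 1/2
D f = (1/2)x
∇ D f = 1/2
[D, ∇] f = 0


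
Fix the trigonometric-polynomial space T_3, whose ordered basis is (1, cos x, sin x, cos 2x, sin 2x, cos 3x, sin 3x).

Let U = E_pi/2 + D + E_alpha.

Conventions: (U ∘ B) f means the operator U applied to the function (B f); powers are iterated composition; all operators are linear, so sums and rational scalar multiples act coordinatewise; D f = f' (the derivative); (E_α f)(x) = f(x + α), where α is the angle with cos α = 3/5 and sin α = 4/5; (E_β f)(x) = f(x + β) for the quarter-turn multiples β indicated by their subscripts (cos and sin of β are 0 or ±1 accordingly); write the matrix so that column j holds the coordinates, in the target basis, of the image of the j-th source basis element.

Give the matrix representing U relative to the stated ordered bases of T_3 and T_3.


the matrix is [[2, 0, 0, 0, 0, 0, 0]; [0, 3/5, 14/5, 0, 0, 0, 0]; [0, -14/5, 3/5, 0, 0, 0, 0]; [0, 0, 0, -32/25, 74/25, 0, 0]; [0, 0, 0, -74/25, -32/25, 0, 0]; [0, 0, 0, 0, 0, -117/125, 294/125]; [0, 0, 0, 0, 0, -294/125, -117/125]] (rows listed top to bottom)

image of 1: 2
image of cos x: (3/5)cos x - (14/5)sin x
image of sin x: (14/5)cos x + (3/5)sin x
image of cos 2x: -(32/25)cos 2x - (74/25)sin 2x
image of sin 2x: (74/25)cos 2x - (32/25)sin 2x
image of cos 3x: -(117/125)cos 3x - (294/125)sin 3x
image of sin 3x: (294/125)cos 3x - (117/125)sin 3x
each image's coordinates form column j of the matrix


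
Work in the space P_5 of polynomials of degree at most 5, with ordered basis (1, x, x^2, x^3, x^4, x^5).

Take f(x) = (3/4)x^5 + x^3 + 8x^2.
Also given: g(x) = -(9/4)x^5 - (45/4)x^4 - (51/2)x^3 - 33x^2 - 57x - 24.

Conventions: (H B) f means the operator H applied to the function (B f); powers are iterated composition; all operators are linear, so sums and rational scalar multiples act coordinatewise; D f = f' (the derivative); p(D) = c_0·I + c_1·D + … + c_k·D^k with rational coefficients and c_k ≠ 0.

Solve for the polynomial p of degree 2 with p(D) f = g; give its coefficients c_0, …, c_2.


D^0 f = (3/4)x^5 + x^3 + 8x^2
D^1 f = (15/4)x^4 + 3x^2 + 16x
D^2 f = 15x^3 + 6x + 16
matching coefficients of g against c_0 f + c_1 Df + … from the top degree down determines the c_i
solution: c_0 = -3, c_1 = -3, c_2 = -3/2

p(D) = -3·I − 3·D − (3/2)·D^2, i.e. c_0 = -3, c_1 = -3, c_2 = -3/2


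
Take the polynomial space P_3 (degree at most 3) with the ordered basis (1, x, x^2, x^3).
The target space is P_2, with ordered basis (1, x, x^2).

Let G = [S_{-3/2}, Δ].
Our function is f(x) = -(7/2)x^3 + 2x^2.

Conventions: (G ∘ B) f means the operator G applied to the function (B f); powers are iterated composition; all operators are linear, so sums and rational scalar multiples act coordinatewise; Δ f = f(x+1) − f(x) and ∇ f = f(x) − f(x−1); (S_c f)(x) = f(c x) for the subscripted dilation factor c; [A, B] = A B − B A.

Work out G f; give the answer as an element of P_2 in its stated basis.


Δ f = -(21/2)x^2 - (13/2)x - 3/2
S_{-3/2} Δ f = -(189/8)x^2 + (39/4)x - 3/2
S_{-3/2} f = (189/16)x^3 + (9/2)x^2
Δ S_{-3/2} f = (567/16)x^2 + (711/16)x + 261/16
[S_{-3/2}, Δ] f = -(945/16)x^2 - (555/16)x - 285/16

the result is g(x) = -(945/16)x^2 - (555/16)x - 285/16


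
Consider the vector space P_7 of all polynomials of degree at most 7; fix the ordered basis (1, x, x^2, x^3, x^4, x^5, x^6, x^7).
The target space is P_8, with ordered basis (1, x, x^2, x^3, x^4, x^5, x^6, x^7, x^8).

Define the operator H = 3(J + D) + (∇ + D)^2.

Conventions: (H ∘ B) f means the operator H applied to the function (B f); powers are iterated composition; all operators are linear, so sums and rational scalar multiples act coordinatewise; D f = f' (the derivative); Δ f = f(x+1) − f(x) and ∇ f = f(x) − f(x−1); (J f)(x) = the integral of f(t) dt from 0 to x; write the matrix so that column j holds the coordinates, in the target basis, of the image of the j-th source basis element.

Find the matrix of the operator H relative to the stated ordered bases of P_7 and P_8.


image of 1: 3x
image of x: (3/2)x^2 + 3
image of x^2: x^3 + 6x + 8
image of x^3: (3/4)x^4 + 9x^2 + 24x - 12
image of x^4: (3/5)x^5 + 12x^3 + 48x^2 - 48x + 22
image of x^5: (1/2)x^6 + 15x^4 + 80x^3 - 120x^2 + 110x - 40
image of x^6: (3/7)x^7 + 18x^5 + 120x^4 - 240x^3 + 330x^2 - 240x + 74
image of x^7: (3/8)x^8 + 21x^6 + 168x^5 - 420x^4 + 770x^3 - 840x^2 + 518x - 140
each image's coordinates form column j of the matrix

the matrix is [[0, 3, 8, -12, 22, -40, 74, -140]; [3, 0, 6, 24, -48, 110, -240, 518]; [0, 3/2, 0, 9, 48, -120, 330, -840]; [0, 0, 1, 0, 12, 80, -240, 770]; [0, 0, 0, 3/4, 0, 15, 120, -420]; [0, 0, 0, 0, 3/5, 0, 18, 168]; [0, 0, 0, 0, 0, 1/2, 0, 21]; [0, 0, 0, 0, 0, 0, 3/7, 0]; [0, 0, 0, 0, 0, 0, 0, 3/8]] (rows listed top to bottom)


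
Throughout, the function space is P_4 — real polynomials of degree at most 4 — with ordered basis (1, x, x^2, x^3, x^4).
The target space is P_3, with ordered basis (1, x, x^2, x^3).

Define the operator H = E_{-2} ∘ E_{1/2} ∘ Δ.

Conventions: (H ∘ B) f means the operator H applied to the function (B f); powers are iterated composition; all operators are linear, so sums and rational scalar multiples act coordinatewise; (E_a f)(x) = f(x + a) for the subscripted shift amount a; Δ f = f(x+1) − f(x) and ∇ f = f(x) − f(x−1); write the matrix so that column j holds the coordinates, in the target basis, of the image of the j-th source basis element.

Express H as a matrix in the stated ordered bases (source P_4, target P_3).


image of 1: 0
image of x: 1
image of x^2: 2x - 2
image of x^3: 3x^2 - 6x + 13/4
image of x^4: 4x^3 - 12x^2 + 13x - 5
each image's coordinates form column j of the matrix

the matrix is [[0, 1, -2, 13/4, -5]; [0, 0, 2, -6, 13]; [0, 0, 0, 3, -12]; [0, 0, 0, 0, 4]] (rows listed top to bottom)


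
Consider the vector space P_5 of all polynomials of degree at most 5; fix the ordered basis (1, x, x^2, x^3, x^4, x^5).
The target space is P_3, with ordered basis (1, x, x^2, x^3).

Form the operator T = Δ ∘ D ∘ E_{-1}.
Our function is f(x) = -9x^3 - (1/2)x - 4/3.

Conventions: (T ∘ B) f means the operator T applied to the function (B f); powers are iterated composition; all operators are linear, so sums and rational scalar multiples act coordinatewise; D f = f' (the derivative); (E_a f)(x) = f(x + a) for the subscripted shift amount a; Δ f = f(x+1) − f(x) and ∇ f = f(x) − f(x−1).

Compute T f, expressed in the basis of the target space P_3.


E_{-1} f = -9x^3 + 27x^2 - (55/2)x + 49/6
D E_{-1} f = -27x^2 + 54x - 55/2
Δ D E_{-1} f = -54x + 27

the result is g(x) = -54x + 27


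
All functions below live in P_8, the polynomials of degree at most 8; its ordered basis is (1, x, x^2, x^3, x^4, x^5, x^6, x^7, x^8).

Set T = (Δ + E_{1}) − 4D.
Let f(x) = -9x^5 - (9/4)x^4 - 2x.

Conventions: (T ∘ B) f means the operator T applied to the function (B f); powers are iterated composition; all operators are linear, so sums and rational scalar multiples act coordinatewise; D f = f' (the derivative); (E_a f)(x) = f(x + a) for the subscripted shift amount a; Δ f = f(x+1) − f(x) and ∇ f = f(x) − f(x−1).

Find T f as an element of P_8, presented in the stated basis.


g(x) = -9x^5 + (351/4)x^4 - 162x^3 - 207x^2 - 110x - 37/2

Δ f = -45x^4 - 99x^3 - (207/2)x^2 - 54x - 53/4
E_{1} f = -9x^5 - (189/4)x^4 - 99x^3 - (207/2)x^2 - 56x - 53/4
(Δ + E_{1}) f = -9x^5 - (369/4)x^4 - 198x^3 - 207x^2 - 110x - 53/2
D f = -45x^4 - 9x^3 - 2
(-4D) f = 180x^4 + 36x^3 + 8
((Δ + E_{1}) − 4D) f = -9x^5 + (351/4)x^4 - 162x^3 - 207x^2 - 110x - 37/2
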